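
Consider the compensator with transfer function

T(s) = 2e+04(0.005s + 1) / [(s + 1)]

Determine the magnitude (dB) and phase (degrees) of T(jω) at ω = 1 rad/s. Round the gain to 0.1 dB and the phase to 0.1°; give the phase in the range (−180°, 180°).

At ω = 1 rad/s:
zero (1 + j1·0.005) = 1 + j0.005 → |·| ≈ 1, ∠ ≈ 0.29°
pole (1 + j1·1) = 1 + j1 → |·| ≈ 1.4142, ∠ ≈ 45.00°
|T| = 2e+04 · 1 / (1.4142) ≈ 14142
Gain = 20 log₁₀(14142) ≈ 83.01 dB
∠T = (0.29°) − (45.00°) = -44.71°

83.0 dB, -44.7°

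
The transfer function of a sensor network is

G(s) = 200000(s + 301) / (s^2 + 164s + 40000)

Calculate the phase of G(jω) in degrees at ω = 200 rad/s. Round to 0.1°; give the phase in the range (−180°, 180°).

At s = jω = j200:
zero (s+301): 301 + j200 → |·| = √(301²+200²) = √130601 ≈ 361.39, ∠ = arctan(200/301) ≈ 33.60°
quadratic: (j200)² + 164·j200 + 40000 = 0 + j32800 → |·| ≈ 32800, ∠ ≈ 90.00°
∠G = 33.60° − 90.00° = -56.40°

-56.4°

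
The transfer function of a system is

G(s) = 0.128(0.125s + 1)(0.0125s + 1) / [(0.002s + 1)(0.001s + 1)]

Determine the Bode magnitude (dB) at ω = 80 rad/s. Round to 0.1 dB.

At ω = 80 rad/s:
zero (1 + j80·0.125) = 1 + j10 → |·| ≈ 10.05, ∠ ≈ 84.29°
zero (1 + j80·0.0125) = 1 + j1 → |·| ≈ 1.4142, ∠ ≈ 45.00°
pole (1 + j80·0.002) = 1 + j0.16 → |·| ≈ 1.0127, ∠ ≈ 9.09°
pole (1 + j80·0.001) = 1 + j0.08 → |·| ≈ 1.0032, ∠ ≈ 4.57°
|G| = 0.128 · 10.05 · 1.4142 / (1.0127 · 1.0032) ≈ 1.7907
Gain = 20 log₁₀(1.7907) ≈ 5.06 dB

5.1 dB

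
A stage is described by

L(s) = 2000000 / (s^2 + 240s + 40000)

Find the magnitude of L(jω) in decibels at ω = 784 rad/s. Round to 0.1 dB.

10.4 dB

At s = jω = j784:
quadratic: (j784)² + 240·j784 + 40000 = -574656 + j188160 → |·| ≈ 6.0468e+05, ∠ ≈ 161.87°
|L| = 2000000 / 6.0468e+05 ≈ 3.3075
Gain = 20 log₁₀(3.3075) ≈ 10.39 dB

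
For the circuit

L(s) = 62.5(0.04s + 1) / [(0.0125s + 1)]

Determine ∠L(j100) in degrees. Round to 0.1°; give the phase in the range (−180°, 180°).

24.6°

At ω = 100 rad/s:
zero (1 + j100·0.04) = 1 + j4 → |·| ≈ 4.1231, ∠ ≈ 75.96°
pole (1 + j100·0.0125) = 1 + j1.25 → |·| ≈ 1.6008, ∠ ≈ 51.34°
∠L = (75.96°) − (51.34°) = 24.62°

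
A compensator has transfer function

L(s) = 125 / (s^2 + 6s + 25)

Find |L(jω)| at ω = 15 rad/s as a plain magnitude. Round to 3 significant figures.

0.570

At s = jω = j15:
quadratic: (j15)² + 6·j15 + 25 = -200 + j90 → |·| ≈ 219.32, ∠ ≈ 155.77°
|L| = 125 / 219.32 ≈ 0.56994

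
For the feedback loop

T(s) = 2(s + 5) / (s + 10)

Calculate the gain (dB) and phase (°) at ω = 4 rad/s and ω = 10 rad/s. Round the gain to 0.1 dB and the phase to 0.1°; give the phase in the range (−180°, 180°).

At s = jω = j4:
zero (s+5): 5 + j4 → |·| = √(5²+4²) = √41 ≈ 6.4031, ∠ = arctan(4/5) ≈ 38.66°
pole (s+10): 10 + j4 → |·| = √(10²+4²) = √116 ≈ 10.77, ∠ = arctan(4/10) ≈ 21.80°
|T| = 2 · 6.4031 / 10.77 ≈ 1.1891
Gain = 20 log₁₀(1.1891) ≈ 1.50 dB
∠T = 38.66° − 21.80° = 16.86°

At s = jω = j10:
zero (s+5): 5 + j10 → |·| = √(5²+10²) = √125 ≈ 11.18, ∠ = arctan(10/5) ≈ 63.43°
pole (s+10): 10 + j10 → |·| = √(10²+10²) = √200 ≈ 14.142, ∠ = arctan(10/10) ≈ 45.00°
|T| = 2 · 11.18 / 14.142 ≈ 1.5811
Gain = 20 log₁₀(1.5811) ≈ 3.98 dB
∠T = 63.43° − 45.00° = 18.43°

ω = 4: 1.5 dB, 16.9°; ω = 10: 4.0 dB, 18.4°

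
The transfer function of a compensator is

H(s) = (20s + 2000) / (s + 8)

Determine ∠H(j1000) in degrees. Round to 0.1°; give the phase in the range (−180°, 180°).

-5.3°

Substitute s = j1000:
Numerator: 20(j1000) + 2000 = 2000 + j20000
Denominator: (j1000) + 8 = 8 + j1000
|N| = √(2000² + 20000²) ≈ 20100, ∠N ≈ 84.29°
|D| = √(8² + 1000²) ≈ 1000, ∠D ≈ 89.54°
∠H = 84.29° − 89.54° = -5.25°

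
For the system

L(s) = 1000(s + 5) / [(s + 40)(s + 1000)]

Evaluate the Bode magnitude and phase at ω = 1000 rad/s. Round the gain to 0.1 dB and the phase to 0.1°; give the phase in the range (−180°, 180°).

At s = jω = j1000:
zero (s+5): 5 + j1000 → |·| = √(5²+1000²) = √1000025 ≈ 1000, ∠ = arctan(1000/5) ≈ 89.71°
pole (s+40): 40 + j1000 → |·| = √(40²+1000²) = √1001600 ≈ 1000.8, ∠ = arctan(1000/40) ≈ 87.71°
pole (s+1000): 1000 + j1000 → |·| = √(1000²+1000²) = √2000000 ≈ 1414.2, ∠ = arctan(1000/1000) ≈ 45.00°
|L| = 1000 · 1000 / 1.4153e+06 ≈ 0.70656
Gain = 20 log₁₀(0.70656) ≈ -3.02 dB
∠L = 89.71° − 132.71° = -43.00°

-3.0 dB, -43.0°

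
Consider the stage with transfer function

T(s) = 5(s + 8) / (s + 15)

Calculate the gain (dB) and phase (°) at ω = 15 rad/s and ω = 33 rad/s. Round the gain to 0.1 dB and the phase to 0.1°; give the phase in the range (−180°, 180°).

ω = 15: 12.1 dB, 16.9°; ω = 33: 13.4 dB, 10.8°

At s = jω = j15:
zero (s+8): 8 + j15 → |·| = √(8²+15²) = √289 ≈ 17, ∠ = arctan(15/8) ≈ 61.93°
pole (s+15): 15 + j15 → |·| = √(15²+15²) = √450 ≈ 21.213, ∠ = arctan(15/15) ≈ 45.00°
|T| = 5 · 17 / 21.213 ≈ 4.007
Gain = 20 log₁₀(4.007) ≈ 12.06 dB
∠T = 61.93° − 45.00° = 16.93°

At s = jω = j33:
zero (s+8): 8 + j33 → |·| = √(8²+33²) = √1153 ≈ 33.956, ∠ = arctan(33/8) ≈ 76.37°
pole (s+15): 15 + j33 → |·| = √(15²+33²) = √1314 ≈ 36.249, ∠ = arctan(33/15) ≈ 65.56°
|T| = 5 · 33.956 / 36.249 ≈ 4.6837
Gain = 20 log₁₀(4.6837) ≈ 13.41 dB
∠T = 76.37° − 65.56° = 10.81°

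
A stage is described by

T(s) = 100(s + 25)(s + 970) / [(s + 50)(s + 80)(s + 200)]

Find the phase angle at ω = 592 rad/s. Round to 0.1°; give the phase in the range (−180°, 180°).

-119.8°

At s = jω = j592:
zero (s+25): 25 + j592 → |·| = √(25²+592²) = √351089 ≈ 592.53, ∠ = arctan(592/25) ≈ 87.58°
zero (s+970): 970 + j592 → |·| = √(970²+592²) = √1291364 ≈ 1136.4, ∠ = arctan(592/970) ≈ 31.40°
pole (s+50): 50 + j592 → |·| = √(50²+592²) = √352964 ≈ 594.11, ∠ = arctan(592/50) ≈ 85.17°
pole (s+80): 80 + j592 → |·| = √(80²+592²) = √356864 ≈ 597.38, ∠ = arctan(592/80) ≈ 82.30°
pole (s+200): 200 + j592 → |·| = √(200²+592²) = √390464 ≈ 624.87, ∠ = arctan(592/200) ≈ 71.33°
∠T = 118.98° − 238.80° = -119.82°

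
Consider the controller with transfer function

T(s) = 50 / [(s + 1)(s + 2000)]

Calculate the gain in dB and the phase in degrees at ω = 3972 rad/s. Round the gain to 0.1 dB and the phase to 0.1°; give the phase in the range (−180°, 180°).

At s = jω = j3972:
pole (s+1): 1 + j3972 → |·| = √(1²+3972²) = √15776785 ≈ 3972, ∠ = arctan(3972/1) ≈ 89.99°
pole (s+2000): 2000 + j3972 → |·| = √(2000²+3972²) = √19776784 ≈ 4447.1, ∠ = arctan(3972/2000) ≈ 63.27°
|T| = 50 / 1.7664e+07 ≈ 2.8306e-06
Gain = 20 log₁₀(2.8306e-06) ≈ -110.96 dB
∠T = 0.00° − 153.26° = -153.26°

-111.0 dB, -153.3°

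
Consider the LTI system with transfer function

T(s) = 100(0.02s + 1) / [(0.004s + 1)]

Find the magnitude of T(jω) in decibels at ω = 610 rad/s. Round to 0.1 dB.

53.3 dB

At ω = 610 rad/s:
zero (1 + j610·0.02) = 1 + j12.2 → |·| ≈ 12.241, ∠ ≈ 85.31°
pole (1 + j610·0.004) = 1 + j2.44 → |·| ≈ 2.637, ∠ ≈ 67.71°
|T| = 100 · 12.241 / (2.637) ≈ 464.2
Gain = 20 log₁₀(464.2) ≈ 53.33 dB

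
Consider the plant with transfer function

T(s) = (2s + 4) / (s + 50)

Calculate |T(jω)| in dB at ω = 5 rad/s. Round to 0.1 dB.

-13.4 dB

Substitute s = j5:
Numerator: 2(j5) + 4 = 4 + j10
Denominator: (j5) + 50 = 50 + j5
|N| = √(4² + 10²) ≈ 10.77, ∠N ≈ 68.20°
|D| = √(50² + 5²) ≈ 50.249, ∠D ≈ 5.71°
|T| = 10.77 / 50.249 ≈ 0.21433
Gain = 20 log₁₀(0.21433) ≈ -13.38 dB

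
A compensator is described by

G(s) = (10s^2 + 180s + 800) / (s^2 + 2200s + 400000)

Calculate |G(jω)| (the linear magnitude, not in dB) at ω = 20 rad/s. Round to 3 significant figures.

Substitute s = j20:
Numerator: 10(j20)^2 + 180(j20) + 800 = -3200 + j3600
Denominator: (j20)^2 + 2200(j20) + 400000 = 399600 + j44000
|N| = √(3200² + 3600²) ≈ 4816.6, ∠N ≈ 131.63°
|D| = √(399600² + 44000²) ≈ 4.0202e+05, ∠D ≈ 6.28°
|G| = 4816.6 / 4.0202e+05 ≈ 0.011981

0.0120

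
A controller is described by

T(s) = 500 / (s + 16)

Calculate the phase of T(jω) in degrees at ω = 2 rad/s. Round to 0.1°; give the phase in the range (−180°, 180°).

-7.1°

At s = jω = j2:
pole (s+16): 16 + j2 → |·| = √(16²+2²) = √260 ≈ 16.125, ∠ = arctan(2/16) ≈ 7.13°
∠T = 0.00° − 7.13° = -7.13°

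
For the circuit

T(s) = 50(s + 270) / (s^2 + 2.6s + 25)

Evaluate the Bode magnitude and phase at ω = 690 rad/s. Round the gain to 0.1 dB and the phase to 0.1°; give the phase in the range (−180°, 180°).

At s = jω = j690:
zero (s+270): 270 + j690 → |·| = √(270²+690²) = √549000 ≈ 740.95, ∠ = arctan(690/270) ≈ 68.63°
quadratic: (j690)² + 2.6·j690 + 25 = -476075 + j1794 → |·| ≈ 4.7608e+05, ∠ ≈ 179.78°
|T| = 50 · 740.95 / 4.7608e+05 ≈ 0.077818
Gain = 20 log₁₀(0.077818) ≈ -22.18 dB
∠T = 68.63° − 179.78° = -111.15°

-22.2 dB, -111.2°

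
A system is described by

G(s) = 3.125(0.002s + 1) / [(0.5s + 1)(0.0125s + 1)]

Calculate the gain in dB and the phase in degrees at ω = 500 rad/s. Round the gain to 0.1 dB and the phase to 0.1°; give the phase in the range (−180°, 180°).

At ω = 500 rad/s:
zero (1 + j500·0.002) = 1 + j1 → |·| ≈ 1.4142, ∠ ≈ 45.00°
pole (1 + j500·0.5) = 1 + j250 → |·| ≈ 250, ∠ ≈ 89.77°
pole (1 + j500·0.0125) = 1 + j6.25 → |·| ≈ 6.3295, ∠ ≈ 80.91°
|G| = 3.125 · 1.4142 / (250 · 6.3295) ≈ 0.0027929
Gain = 20 log₁₀(0.0027929) ≈ -51.08 dB
∠G = (45.00°) − (89.77° + 80.91°) = -125.68°

-51.1 dB, -125.7°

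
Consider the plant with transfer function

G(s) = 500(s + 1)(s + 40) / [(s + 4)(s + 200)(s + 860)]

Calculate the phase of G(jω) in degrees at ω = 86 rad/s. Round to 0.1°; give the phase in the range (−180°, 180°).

At s = jω = j86:
zero (s+1): 1 + j86 → |·| = √(1²+86²) = √7397 ≈ 86.006, ∠ = arctan(86/1) ≈ 89.33°
zero (s+40): 40 + j86 → |·| = √(40²+86²) = √8996 ≈ 94.847, ∠ = arctan(86/40) ≈ 65.06°
pole (s+4): 4 + j86 → |·| = √(4²+86²) = √7412 ≈ 86.093, ∠ = arctan(86/4) ≈ 87.34°
pole (s+200): 200 + j86 → |·| = √(200²+86²) = √47396 ≈ 217.71, ∠ = arctan(86/200) ≈ 23.27°
pole (s+860): 860 + j86 → |·| = √(860²+86²) = √746996 ≈ 864.29, ∠ = arctan(86/860) ≈ 5.71°
∠G = 154.39° − 116.32° = 38.07°

38.1°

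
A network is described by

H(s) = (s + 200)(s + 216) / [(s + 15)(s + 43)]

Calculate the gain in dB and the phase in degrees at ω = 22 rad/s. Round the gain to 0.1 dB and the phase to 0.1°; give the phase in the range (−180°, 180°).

At s = jω = j22:
zero (s+200): 200 + j22 → |·| = √(200²+22²) = √40484 ≈ 201.21, ∠ = arctan(22/200) ≈ 6.28°
zero (s+216): 216 + j22 → |·| = √(216²+22²) = √47140 ≈ 217.12, ∠ = arctan(22/216) ≈ 5.82°
pole (s+15): 15 + j22 → |·| = √(15²+22²) = √709 ≈ 26.627, ∠ = arctan(22/15) ≈ 55.71°
pole (s+43): 43 + j22 → |·| = √(43²+22²) = √2333 ≈ 48.301, ∠ = arctan(22/43) ≈ 27.10°
|H| = 1 · 43687 / 1286.1 ≈ 33.969
Gain = 20 log₁₀(33.969) ≈ 30.62 dB
∠H = 12.10° − 82.81° = -70.71°

30.6 dB, -70.7°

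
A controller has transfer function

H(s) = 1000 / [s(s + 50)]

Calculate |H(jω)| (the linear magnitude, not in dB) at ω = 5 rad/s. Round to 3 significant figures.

3.98

At s = jω = j5:
pole (s+50): 50 + j5 → |·| = √(50²+5²) = √2525 ≈ 50.249, ∠ = arctan(5/50) ≈ 5.71°
pole at origin: |s| = 5, ∠ = 90.00° (in denominator)
|H| = 1000 / 251.25 ≈ 3.9801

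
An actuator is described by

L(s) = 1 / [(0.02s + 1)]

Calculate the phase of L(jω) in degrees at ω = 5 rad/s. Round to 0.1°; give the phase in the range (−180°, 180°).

At ω = 5 rad/s:
pole (1 + j5·0.02) = 1 + j0.1 → |·| ≈ 1.005, ∠ ≈ 5.71°
∠L = (0°) − (5.71°) = -5.71°

-5.7°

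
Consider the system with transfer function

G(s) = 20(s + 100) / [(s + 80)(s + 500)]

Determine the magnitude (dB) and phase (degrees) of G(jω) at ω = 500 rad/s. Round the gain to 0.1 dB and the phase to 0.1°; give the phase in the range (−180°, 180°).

-30.9 dB, -47.2°

At s = jω = j500:
zero (s+100): 100 + j500 → |·| = √(100²+500²) = √260000 ≈ 509.9, ∠ = arctan(500/100) ≈ 78.69°
pole (s+80): 80 + j500 → |·| = √(80²+500²) = √256400 ≈ 506.36, ∠ = arctan(500/80) ≈ 80.91°
pole (s+500): 500 + j500 → |·| = √(500²+500²) = √500000 ≈ 707.11, ∠ = arctan(500/500) ≈ 45.00°
|G| = 20 · 509.9 / 3.5805e+05 ≈ 0.028482
Gain = 20 log₁₀(0.028482) ≈ -30.91 dB
∠G = 78.69° − 125.91° = -47.22°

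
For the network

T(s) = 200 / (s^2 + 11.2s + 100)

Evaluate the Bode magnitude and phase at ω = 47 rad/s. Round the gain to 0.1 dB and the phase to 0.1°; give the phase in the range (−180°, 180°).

At s = jω = j47:
quadratic: (j47)² + 11.2·j47 + 100 = -2109 + j526.4 → |·| ≈ 2173.7, ∠ ≈ 165.99°
|T| = 200 / 2173.7 ≈ 0.092009
Gain = 20 log₁₀(0.092009) ≈ -20.72 dB
∠T = 0.00° − 165.99° = -165.99°

-20.7 dB, -166.0°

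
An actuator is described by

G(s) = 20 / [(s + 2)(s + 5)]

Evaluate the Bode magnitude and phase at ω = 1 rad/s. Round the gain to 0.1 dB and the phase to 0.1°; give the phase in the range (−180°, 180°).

4.9 dB, -37.9°

At s = jω = j1:
pole (s+2): 2 + j1 → |·| = √(2²+1²) = √5 ≈ 2.2361, ∠ = arctan(1/2) ≈ 26.57°
pole (s+5): 5 + j1 → |·| = √(5²+1²) = √26 ≈ 5.099, ∠ = arctan(1/5) ≈ 11.31°
|G| = 20 / 11.402 ≈ 1.7541
Gain = 20 log₁₀(1.7541) ≈ 4.88 dB
∠G = 0.00° − 37.88° = -37.88°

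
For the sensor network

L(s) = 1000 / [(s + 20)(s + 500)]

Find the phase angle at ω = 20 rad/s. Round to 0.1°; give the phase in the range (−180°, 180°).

At s = jω = j20:
pole (s+20): 20 + j20 → |·| = √(20²+20²) = √800 ≈ 28.284, ∠ = arctan(20/20) ≈ 45.00°
pole (s+500): 500 + j20 → |·| = √(500²+20²) = √250400 ≈ 500.4, ∠ = arctan(20/500) ≈ 2.29°
∠L = 0.00° − 47.29° = -47.29°

-47.3°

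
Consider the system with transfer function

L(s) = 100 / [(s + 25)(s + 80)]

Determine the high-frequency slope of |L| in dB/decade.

Each pole contributes −20 dB/decade at high frequency; each zero contributes +20 dB/decade.
Net: 0 zero(s) − 2 pole(s) → -40 dB/decade.

-40 dB/decade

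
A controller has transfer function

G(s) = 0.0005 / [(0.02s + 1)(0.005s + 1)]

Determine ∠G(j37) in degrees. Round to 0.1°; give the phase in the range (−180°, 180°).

At ω = 37 rad/s:
pole (1 + j37·0.02) = 1 + j0.74 → |·| ≈ 1.244, ∠ ≈ 36.50°
pole (1 + j37·0.005) = 1 + j0.185 → |·| ≈ 1.017, ∠ ≈ 10.48°
∠G = (0°) − (36.50° + 10.48°) = -46.98°

-47.0°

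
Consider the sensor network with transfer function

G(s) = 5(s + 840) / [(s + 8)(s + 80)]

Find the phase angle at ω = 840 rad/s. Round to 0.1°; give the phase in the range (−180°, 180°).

At s = jω = j840:
zero (s+840): 840 + j840 → |·| = √(840²+840²) = √1411200 ≈ 1187.9, ∠ = arctan(840/840) ≈ 45.00°
pole (s+8): 8 + j840 → |·| = √(8²+840²) = √705664 ≈ 840.04, ∠ = arctan(840/8) ≈ 89.45°
pole (s+80): 80 + j840 → |·| = √(80²+840²) = √712000 ≈ 843.8, ∠ = arctan(840/80) ≈ 84.56°
∠G = 45.00° − 174.01° = -129.01°

-129.0°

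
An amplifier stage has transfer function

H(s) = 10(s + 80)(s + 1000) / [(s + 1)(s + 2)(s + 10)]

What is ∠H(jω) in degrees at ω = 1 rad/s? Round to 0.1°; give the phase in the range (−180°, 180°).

At s = jω = j1:
zero (s+80): 80 + j1 → |·| = √(80²+1²) = √6401 ≈ 80.006, ∠ = arctan(1/80) ≈ 0.72°
zero (s+1000): 1000 + j1 → |·| = √(1000²+1²) = √1000001 ≈ 1000, ∠ = arctan(1/1000) ≈ 0.06°
pole (s+1): 1 + j1 → |·| = √(1²+1²) = √2 ≈ 1.4142, ∠ = arctan(1/1) ≈ 45.00°
pole (s+2): 2 + j1 → |·| = √(2²+1²) = √5 ≈ 2.2361, ∠ = arctan(1/2) ≈ 26.57°
pole (s+10): 10 + j1 → |·| = √(10²+1²) = √101 ≈ 10.05, ∠ = arctan(1/10) ≈ 5.71°
∠H = 0.78° − 77.28° = -76.50°

-76.5°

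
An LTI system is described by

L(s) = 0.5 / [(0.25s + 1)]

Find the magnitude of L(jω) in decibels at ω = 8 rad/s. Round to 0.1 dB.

At ω = 8 rad/s:
pole (1 + j8·0.25) = 1 + j2 → |·| ≈ 2.2361, ∠ ≈ 63.43°
|L| = 0.5 · 1 / (2.2361) ≈ 0.2236
Gain = 20 log₁₀(0.2236) ≈ -13.01 dB

-13.0 dB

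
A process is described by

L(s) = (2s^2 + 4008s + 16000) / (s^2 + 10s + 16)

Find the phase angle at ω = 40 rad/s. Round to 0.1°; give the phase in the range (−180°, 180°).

-80.4°

Substitute s = j40:
Numerator: 2(j40)^2 + 4008(j40) + 16000 = 12800 + j160320
Denominator: (j40)^2 + 10(j40) + 16 = -1584 + j400
|N| = √(12800² + 160320²) ≈ 1.6083e+05, ∠N ≈ 85.44°
|D| = √(1584² + 400²) ≈ 1633.7, ∠D ≈ 165.83°
∠L = 85.44° − 165.83° = -80.39°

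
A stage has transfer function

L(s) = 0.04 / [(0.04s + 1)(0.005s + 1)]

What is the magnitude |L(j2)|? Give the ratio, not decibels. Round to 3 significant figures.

At ω = 2 rad/s:
pole (1 + j2·0.04) = 1 + j0.08 → |·| ≈ 1.0032, ∠ ≈ 4.57°
pole (1 + j2·0.005) = 1 + j0.01 → |·| ≈ 1, ∠ ≈ 0.57°
|L| = 0.04 · 1 / (1.0032 · 1) ≈ 0.039872

0.0399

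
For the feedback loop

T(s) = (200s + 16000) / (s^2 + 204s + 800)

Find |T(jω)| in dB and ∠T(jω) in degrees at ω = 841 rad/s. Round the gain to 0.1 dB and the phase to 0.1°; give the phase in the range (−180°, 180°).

Substitute s = j841:
Numerator: 200(j841) + 16000 = 16000 + j168200
Denominator: (j841)^2 + 204(j841) + 800 = -706481 + j171564
|N| = √(16000² + 168200²) ≈ 1.6896e+05, ∠N ≈ 84.57°
|D| = √(706481² + 171564²) ≈ 7.2701e+05, ∠D ≈ 166.35°
|T| = 1.6896e+05 / 7.2701e+05 ≈ 0.2324
Gain = 20 log₁₀(0.2324) ≈ -12.68 dB
∠T = 84.57° − 166.35° = -81.78°

-12.7 dB, -81.8°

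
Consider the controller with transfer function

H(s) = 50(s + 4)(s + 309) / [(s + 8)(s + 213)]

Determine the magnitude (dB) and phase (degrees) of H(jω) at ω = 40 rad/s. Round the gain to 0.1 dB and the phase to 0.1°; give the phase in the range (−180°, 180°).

37.0 dB, 2.3°

At s = jω = j40:
zero (s+4): 4 + j40 → |·| = √(4²+40²) = √1616 ≈ 40.2, ∠ = arctan(40/4) ≈ 84.29°
zero (s+309): 309 + j40 → |·| = √(309²+40²) = √97081 ≈ 311.58, ∠ = arctan(40/309) ≈ 7.38°
pole (s+8): 8 + j40 → |·| = √(8²+40²) = √1664 ≈ 40.792, ∠ = arctan(40/8) ≈ 78.69°
pole (s+213): 213 + j40 → |·| = √(213²+40²) = √46969 ≈ 216.72, ∠ = arctan(40/213) ≈ 10.64°
|H| = 50 · 12526 / 8840.4 ≈ 70.845
Gain = 20 log₁₀(70.845) ≈ 37.01 dB
∠H = 91.67° − 89.33° = 2.34°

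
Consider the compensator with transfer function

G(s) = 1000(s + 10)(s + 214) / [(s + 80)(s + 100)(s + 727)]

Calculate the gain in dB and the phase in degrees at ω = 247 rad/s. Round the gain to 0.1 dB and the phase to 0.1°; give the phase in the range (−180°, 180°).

3.6 dB, -22.0°

At s = jω = j247:
zero (s+10): 10 + j247 → |·| = √(10²+247²) = √61109 ≈ 247.2, ∠ = arctan(247/10) ≈ 87.68°
zero (s+214): 214 + j247 → |·| = √(214²+247²) = √106805 ≈ 326.81, ∠ = arctan(247/214) ≈ 49.09°
pole (s+80): 80 + j247 → |·| = √(80²+247²) = √67409 ≈ 259.63, ∠ = arctan(247/80) ≈ 72.05°
pole (s+100): 100 + j247 → |·| = √(100²+247²) = √71009 ≈ 266.48, ∠ = arctan(247/100) ≈ 67.96°
pole (s+727): 727 + j247 → |·| = √(727²+247²) = √589538 ≈ 767.81, ∠ = arctan(247/727) ≈ 18.77°
|G| = 1000 · 80787 / 5.3122e+07 ≈ 1.5208
Gain = 20 log₁₀(1.5208) ≈ 3.64 dB
∠G = 136.77° − 158.78° = -22.01°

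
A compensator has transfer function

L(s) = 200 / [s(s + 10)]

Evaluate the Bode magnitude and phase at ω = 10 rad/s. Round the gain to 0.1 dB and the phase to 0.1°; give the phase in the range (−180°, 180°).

3.0 dB, -135.0°

At s = jω = j10:
pole (s+10): 10 + j10 → |·| = √(10²+10²) = √200 ≈ 14.142, ∠ = arctan(10/10) ≈ 45.00°
pole at origin: |s| = 10, ∠ = 90.00° (in denominator)
|L| = 200 / 141.42 ≈ 1.4142
Gain = 20 log₁₀(1.4142) ≈ 3.01 dB
∠L = 0.00° − 135.00° = -135.00°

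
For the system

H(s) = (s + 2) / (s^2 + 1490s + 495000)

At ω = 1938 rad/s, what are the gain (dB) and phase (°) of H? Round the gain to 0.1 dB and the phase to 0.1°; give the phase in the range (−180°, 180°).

Substitute s = j1938:
Numerator: (j1938) + 2 = 2 + j1938
Denominator: (j1938)^2 + 1490(j1938) + 495000 = -3260844 + j2887620
|N| = √(2² + 1938²) ≈ 1938, ∠N ≈ 89.94°
|D| = √(3260844² + 2887620²) ≈ 4.3556e+06, ∠D ≈ 138.47°
|H| = 1938 / 4.3556e+06 ≈ 0.00044494
Gain = 20 log₁₀(0.00044494) ≈ -67.03 dB
∠H = 89.94° − 138.47° = -48.53°

-67.0 dB, -48.5°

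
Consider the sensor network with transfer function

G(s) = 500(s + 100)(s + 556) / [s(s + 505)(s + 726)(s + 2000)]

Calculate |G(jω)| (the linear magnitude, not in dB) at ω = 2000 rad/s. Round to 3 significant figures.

At s = jω = j2000:
zero (s+100): 100 + j2000 → |·| = √(100²+2000²) = √4010000 ≈ 2002.5, ∠ = arctan(2000/100) ≈ 87.14°
zero (s+556): 556 + j2000 → |·| = √(556²+2000²) = √4309136 ≈ 2075.8, ∠ = arctan(2000/556) ≈ 74.46°
pole (s+505): 505 + j2000 → |·| = √(505²+2000²) = √4255025 ≈ 2062.8, ∠ = arctan(2000/505) ≈ 75.83°
pole (s+726): 726 + j2000 → |·| = √(726²+2000²) = √4527076 ≈ 2127.7, ∠ = arctan(2000/726) ≈ 70.05°
pole (s+2000): 2000 + j2000 → |·| = √(2000²+2000²) = √8000000 ≈ 2828.4, ∠ = arctan(2000/2000) ≈ 45.00°
pole at origin: |s| = 2000, ∠ = 90.00° (in denominator)
|G| = 500 · 4.1568e+06 / 2.4828e+13 ≈ 8.3712e-05

8.37e-05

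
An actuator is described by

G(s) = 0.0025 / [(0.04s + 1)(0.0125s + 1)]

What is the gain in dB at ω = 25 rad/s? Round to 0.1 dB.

At ω = 25 rad/s:
pole (1 + j25·0.04) = 1 + j1 → |·| ≈ 1.4142, ∠ ≈ 45.00°
pole (1 + j25·0.0125) = 1 + j0.3125 → |·| ≈ 1.0477, ∠ ≈ 17.35°
|G| = 0.0025 · 1 / (1.4142 · 1.0477) ≈ 0.0016873
Gain = 20 log₁₀(0.0016873) ≈ -55.46 dB

-55.5 dB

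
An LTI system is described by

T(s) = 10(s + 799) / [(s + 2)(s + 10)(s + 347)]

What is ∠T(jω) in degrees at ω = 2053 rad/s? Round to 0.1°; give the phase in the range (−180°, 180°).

At s = jω = j2053:
zero (s+799): 799 + j2053 → |·| = √(799²+2053²) = √4853210 ≈ 2203, ∠ = arctan(2053/799) ≈ 68.73°
pole (s+2): 2 + j2053 → |·| = √(2²+2053²) = √4214813 ≈ 2053, ∠ = arctan(2053/2) ≈ 89.94°
pole (s+10): 10 + j2053 → |·| = √(10²+2053²) = √4214909 ≈ 2053, ∠ = arctan(2053/10) ≈ 89.72°
pole (s+347): 347 + j2053 → |·| = √(347²+2053²) = √4335218 ≈ 2082.1, ∠ = arctan(2053/347) ≈ 80.41°
∠T = 68.73° − 260.07° = -191.34° ≡ 168.66° (principal value)

168.7°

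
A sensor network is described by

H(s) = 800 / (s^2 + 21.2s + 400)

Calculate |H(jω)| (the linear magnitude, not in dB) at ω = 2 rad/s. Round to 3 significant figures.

At s = jω = j2:
quadratic: (j2)² + 21.2·j2 + 400 = 396 + j42.4 → |·| ≈ 398.26, ∠ ≈ 6.11°
|H| = 800 / 398.26 ≈ 2.0087

2.01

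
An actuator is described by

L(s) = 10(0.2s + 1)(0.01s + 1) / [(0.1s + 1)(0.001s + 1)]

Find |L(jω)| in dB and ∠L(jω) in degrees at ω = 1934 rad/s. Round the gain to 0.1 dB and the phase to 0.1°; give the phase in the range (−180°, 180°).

45.0 dB, 24.5°

At ω = 1934 rad/s:
zero (1 + j1934·0.2) = 1 + j386.8 → |·| ≈ 386.8, ∠ ≈ 89.85°
zero (1 + j1934·0.01) = 1 + j19.34 → |·| ≈ 19.366, ∠ ≈ 87.04°
pole (1 + j1934·0.1) = 1 + j193.4 → |·| ≈ 193.4, ∠ ≈ 89.70°
pole (1 + j1934·0.001) = 1 + j1.934 → |·| ≈ 2.1772, ∠ ≈ 62.66°
|L| = 10 · 386.8 · 19.366 / (193.4 · 2.1772) ≈ 177.9
Gain = 20 log₁₀(177.9) ≈ 45.00 dB
∠L = (89.85° + 87.04°) − (89.70° + 62.66°) = 24.53°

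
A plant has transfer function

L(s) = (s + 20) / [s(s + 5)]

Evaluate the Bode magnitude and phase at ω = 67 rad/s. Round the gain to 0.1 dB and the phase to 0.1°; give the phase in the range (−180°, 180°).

-36.2 dB, -102.4°

At s = jω = j67:
zero (s+20): 20 + j67 → |·| = √(20²+67²) = √4889 ≈ 69.921, ∠ = arctan(67/20) ≈ 73.38°
pole (s+5): 5 + j67 → |·| = √(5²+67²) = √4514 ≈ 67.186, ∠ = arctan(67/5) ≈ 85.73°
pole at origin: |s| = 67, ∠ = 90.00° (in denominator)
|L| = 1 · 69.921 / 4501.5 ≈ 0.015533
Gain = 20 log₁₀(0.015533) ≈ -36.17 dB
∠L = 73.38° − 175.73° = -102.35°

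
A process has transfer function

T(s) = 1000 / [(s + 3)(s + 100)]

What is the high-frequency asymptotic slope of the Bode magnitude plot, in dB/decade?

Each pole contributes −20 dB/decade at high frequency; each zero contributes +20 dB/decade.
Net: 0 zero(s) − 2 pole(s) → -40 dB/decade.

-40 dB/decade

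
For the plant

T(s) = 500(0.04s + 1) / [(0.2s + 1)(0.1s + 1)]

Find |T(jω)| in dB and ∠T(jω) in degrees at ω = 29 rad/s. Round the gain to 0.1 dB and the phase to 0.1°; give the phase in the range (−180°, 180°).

32.6 dB, -102.0°

At ω = 29 rad/s:
zero (1 + j29·0.04) = 1 + j1.16 → |·| ≈ 1.5315, ∠ ≈ 49.24°
pole (1 + j29·0.2) = 1 + j5.8 → |·| ≈ 5.8856, ∠ ≈ 80.22°
pole (1 + j29·0.1) = 1 + j2.9 → |·| ≈ 3.0676, ∠ ≈ 70.97°
|T| = 500 · 1.5315 / (5.8856 · 3.0676) ≈ 42.413
Gain = 20 log₁₀(42.413) ≈ 32.55 dB
∠T = (49.24°) − (80.22° + 70.97°) = -101.95°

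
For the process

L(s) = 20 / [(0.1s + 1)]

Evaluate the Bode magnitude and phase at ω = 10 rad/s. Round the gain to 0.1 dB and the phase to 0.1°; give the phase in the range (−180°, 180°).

At ω = 10 rad/s:
pole (1 + j10·0.1) = 1 + j1 → |·| ≈ 1.4142, ∠ ≈ 45.00°
|L| = 20 · 1 / (1.4142) ≈ 14.142
Gain = 20 log₁₀(14.142) ≈ 23.01 dB
∠L = (0°) − (45.00°) = -45.00°

23.0 dB, -45.0°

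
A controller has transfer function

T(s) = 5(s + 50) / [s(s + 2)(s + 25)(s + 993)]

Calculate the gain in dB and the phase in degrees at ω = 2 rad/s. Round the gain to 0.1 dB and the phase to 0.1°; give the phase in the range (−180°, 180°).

At s = jω = j2:
zero (s+50): 50 + j2 → |·| = √(50²+2²) = √2504 ≈ 50.04, ∠ = arctan(2/50) ≈ 2.29°
pole (s+2): 2 + j2 → |·| = √(2²+2²) = √8 ≈ 2.8284, ∠ = arctan(2/2) ≈ 45.00°
pole (s+25): 25 + j2 → |·| = √(25²+2²) = √629 ≈ 25.08, ∠ = arctan(2/25) ≈ 4.57°
pole (s+993): 993 + j2 → |·| = √(993²+2²) = √986053 ≈ 993, ∠ = arctan(2/993) ≈ 0.12°
pole at origin: |s| = 2, ∠ = 90.00° (in denominator)
|T| = 5 · 50.04 / 1.4088e+05 ≈ 0.001776
Gain = 20 log₁₀(0.001776) ≈ -55.01 dB
∠T = 2.29° − 139.69° = -137.40°

-55.0 dB, -137.4°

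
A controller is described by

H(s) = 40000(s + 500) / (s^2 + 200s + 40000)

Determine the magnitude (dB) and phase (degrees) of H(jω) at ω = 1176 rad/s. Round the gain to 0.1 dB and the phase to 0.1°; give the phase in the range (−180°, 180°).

At s = jω = j1176:
zero (s+500): 500 + j1176 → |·| = √(500²+1176²) = √1632976 ≈ 1277.9, ∠ = arctan(1176/500) ≈ 66.97°
quadratic: (j1176)² + 200·j1176 + 40000 = -1342976 + j235200 → |·| ≈ 1.3634e+06, ∠ ≈ 170.07°
|H| = 40000 · 1277.9 / 1.3634e+06 ≈ 37.492
Gain = 20 log₁₀(37.492) ≈ 31.48 dB
∠H = 66.97° − 170.07° = -103.10°

31.5 dB, -103.1°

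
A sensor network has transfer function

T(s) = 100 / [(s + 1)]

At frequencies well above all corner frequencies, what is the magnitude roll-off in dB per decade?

Each pole contributes −20 dB/decade at high frequency; each zero contributes +20 dB/decade.
Net: 0 zero(s) − 1 pole(s) → -20 dB/decade.

-20 dB/decade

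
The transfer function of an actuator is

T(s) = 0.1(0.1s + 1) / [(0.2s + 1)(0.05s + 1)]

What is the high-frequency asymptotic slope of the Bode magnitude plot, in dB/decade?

Each pole contributes −20 dB/decade at high frequency; each zero contributes +20 dB/decade.
Net: 1 zero(s) − 2 pole(s) → -20 dB/decade.

-20 dB/decade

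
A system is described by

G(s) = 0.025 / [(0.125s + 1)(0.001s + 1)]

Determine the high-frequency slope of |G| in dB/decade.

-40 dB/decade

Each pole contributes −20 dB/decade at high frequency; each zero contributes +20 dB/decade.
Net: 0 zero(s) − 2 pole(s) → -40 dB/decade.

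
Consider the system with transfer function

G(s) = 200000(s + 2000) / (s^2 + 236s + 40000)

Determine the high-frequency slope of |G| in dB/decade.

Each pole contributes −20 dB/decade at high frequency; each zero contributes +20 dB/decade.
Net: 1 zero(s) − 2 pole(s) → -20 dB/decade.

-20 dB/decade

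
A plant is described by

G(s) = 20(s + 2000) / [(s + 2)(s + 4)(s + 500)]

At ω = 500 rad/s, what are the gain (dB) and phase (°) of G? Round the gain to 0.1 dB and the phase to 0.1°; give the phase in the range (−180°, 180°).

-72.6 dB, 149.7°

At s = jω = j500:
zero (s+2000): 2000 + j500 → |·| = √(2000²+500²) = √4250000 ≈ 2061.6, ∠ = arctan(500/2000) ≈ 14.04°
pole (s+2): 2 + j500 → |·| = √(2²+500²) = √250004 ≈ 500, ∠ = arctan(500/2) ≈ 89.77°
pole (s+4): 4 + j500 → |·| = √(4²+500²) = √250016 ≈ 500.02, ∠ = arctan(500/4) ≈ 89.54°
pole (s+500): 500 + j500 → |·| = √(500²+500²) = √500000 ≈ 707.11, ∠ = arctan(500/500) ≈ 45.00°
|G| = 20 · 2061.6 / 1.7678e+08 ≈ 0.00023324
Gain = 20 log₁₀(0.00023324) ≈ -72.64 dB
∠G = 14.04° − 224.31° = -210.27° ≡ 149.73° (principal value)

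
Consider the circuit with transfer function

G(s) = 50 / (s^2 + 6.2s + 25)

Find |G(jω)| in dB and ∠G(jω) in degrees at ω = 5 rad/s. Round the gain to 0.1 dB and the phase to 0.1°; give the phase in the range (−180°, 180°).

4.2 dB, -90.0°

At s = jω = j5:
quadratic: (j5)² + 6.2·j5 + 25 = 0 + j31 → |·| ≈ 31, ∠ ≈ 90.00°
|G| = 50 / 31 ≈ 1.6129
Gain = 20 log₁₀(1.6129) ≈ 4.15 dB
∠G = 0.00° − 90.00° = -90.00°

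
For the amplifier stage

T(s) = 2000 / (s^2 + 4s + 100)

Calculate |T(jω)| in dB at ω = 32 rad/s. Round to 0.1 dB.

At s = jω = j32:
quadratic: (j32)² + 4·j32 + 100 = -924 + j128 → |·| ≈ 932.82, ∠ ≈ 172.11°
|T| = 2000 / 932.82 ≈ 2.144
Gain = 20 log₁₀(2.144) ≈ 6.62 dB

6.6 dB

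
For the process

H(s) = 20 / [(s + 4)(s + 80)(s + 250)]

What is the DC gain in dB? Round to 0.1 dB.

H(0) = 20 / (4·80·250) = 0.00025
20 log₁₀(0.00025) ≈ -72.04 dB

-72.0 dB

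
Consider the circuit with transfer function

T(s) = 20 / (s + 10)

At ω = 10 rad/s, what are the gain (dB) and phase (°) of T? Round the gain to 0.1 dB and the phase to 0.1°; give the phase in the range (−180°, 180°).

3.0 dB, -45.0°

Substitute s = j10:
Numerator: 20 = 20 + j0
Denominator: (j10) + 10 = 10 + j10
|N| = √(20² + 0²) ≈ 20, ∠N ≈ 0.00°
|D| = √(10² + 10²) ≈ 14.142, ∠D ≈ 45.00°
|T| = 20 / 14.142 ≈ 1.4142
Gain = 20 log₁₀(1.4142) ≈ 3.01 dB
∠T = 0.00° − 45.00° = -45.00°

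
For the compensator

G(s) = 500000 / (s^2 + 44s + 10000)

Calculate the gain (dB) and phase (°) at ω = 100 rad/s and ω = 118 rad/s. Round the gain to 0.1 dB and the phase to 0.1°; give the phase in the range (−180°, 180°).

ω = 100: 41.1 dB, -90.0°; ω = 118: 37.7 dB, -127.1°

At s = jω = j100:
quadratic: (j100)² + 44·j100 + 10000 = 0 + j4400 → |·| ≈ 4400, ∠ ≈ 90.00°
|G| = 500000 / 4400 ≈ 113.64
Gain = 20 log₁₀(113.64) ≈ 41.11 dB
∠G = 0.00° − 90.00° = -90.00°

At s = jω = j118:
quadratic: (j118)² + 44·j118 + 10000 = -3924 + j5192 → |·| ≈ 6508, ∠ ≈ 127.08°
|G| = 500000 / 6508 ≈ 76.829
Gain = 20 log₁₀(76.829) ≈ 37.71 dB
∠G = 0.00° − 127.08° = -127.08°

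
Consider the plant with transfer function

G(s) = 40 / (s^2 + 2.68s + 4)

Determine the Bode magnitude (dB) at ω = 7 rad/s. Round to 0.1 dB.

-1.7 dB

At s = jω = j7:
quadratic: (j7)² + 2.68·j7 + 4 = -45 + j18.76 → |·| ≈ 48.754, ∠ ≈ 157.37°
|G| = 40 / 48.754 ≈ 0.82045
Gain = 20 log₁₀(0.82045) ≈ -1.72 dB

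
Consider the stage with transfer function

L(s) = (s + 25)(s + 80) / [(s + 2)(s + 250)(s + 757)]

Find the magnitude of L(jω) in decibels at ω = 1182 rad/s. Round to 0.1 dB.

At s = jω = j1182:
zero (s+25): 25 + j1182 → |·| = √(25²+1182²) = √1397749 ≈ 1182.3, ∠ = arctan(1182/25) ≈ 88.79°
zero (s+80): 80 + j1182 → |·| = √(80²+1182²) = √1403524 ≈ 1184.7, ∠ = arctan(1182/80) ≈ 86.13°
pole (s+2): 2 + j1182 → |·| = √(2²+1182²) = √1397128 ≈ 1182, ∠ = arctan(1182/2) ≈ 89.90°
pole (s+250): 250 + j1182 → |·| = √(250²+1182²) = √1459624 ≈ 1208.1, ∠ = arctan(1182/250) ≈ 78.06°
pole (s+757): 757 + j1182 → |·| = √(757²+1182²) = √1970173 ≈ 1403.6, ∠ = arctan(1182/757) ≈ 57.36°
|L| = 1 · 1.4007e+06 / 2.0043e+09 ≈ 0.00069885
Gain = 20 log₁₀(0.00069885) ≈ -63.11 dB

-63.1 dB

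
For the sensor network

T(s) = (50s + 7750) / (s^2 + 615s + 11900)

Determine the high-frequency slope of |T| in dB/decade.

Each pole contributes −20 dB/decade at high frequency; each zero contributes +20 dB/decade.
Net: 1 zero(s) − 2 pole(s) → -20 dB/decade.

-20 dB/decade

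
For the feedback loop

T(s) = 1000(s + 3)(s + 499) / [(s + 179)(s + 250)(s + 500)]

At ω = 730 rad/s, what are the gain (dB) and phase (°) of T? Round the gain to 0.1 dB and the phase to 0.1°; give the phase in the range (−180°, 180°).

At s = jω = j730:
zero (s+3): 3 + j730 → |·| = √(3²+730²) = √532909 ≈ 730.01, ∠ = arctan(730/3) ≈ 89.76°
zero (s+499): 499 + j730 → |·| = √(499²+730²) = √781901 ≈ 884.25, ∠ = arctan(730/499) ≈ 55.64°
pole (s+179): 179 + j730 → |·| = √(179²+730²) = √564941 ≈ 751.63, ∠ = arctan(730/179) ≈ 76.22°
pole (s+250): 250 + j730 → |·| = √(250²+730²) = √595400 ≈ 771.62, ∠ = arctan(730/250) ≈ 71.10°
pole (s+500): 500 + j730 → |·| = √(500²+730²) = √782900 ≈ 884.82, ∠ = arctan(730/500) ≈ 55.59°
|T| = 1000 · 6.4551e+05 / 5.1317e+08 ≈ 1.2579
Gain = 20 log₁₀(1.2579) ≈ 1.99 dB
∠T = 145.40° − 202.91° = -57.51°

2.0 dB, -57.5°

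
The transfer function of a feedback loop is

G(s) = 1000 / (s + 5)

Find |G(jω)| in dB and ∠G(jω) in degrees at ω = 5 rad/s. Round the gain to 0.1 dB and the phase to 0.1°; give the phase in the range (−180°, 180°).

At s = jω = j5:
pole (s+5): 5 + j5 → |·| = √(5²+5²) = √50 ≈ 7.0711, ∠ = arctan(5/5) ≈ 45.00°
|G| = 1000 / 7.0711 ≈ 141.42
Gain = 20 log₁₀(141.42) ≈ 43.01 dB
∠G = 0.00° − 45.00° = -45.00°

43.0 dB, -45.0°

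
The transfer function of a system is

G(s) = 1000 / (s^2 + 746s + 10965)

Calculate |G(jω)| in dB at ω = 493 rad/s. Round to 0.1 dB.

-52.8 dB

Substitute s = j493:
Numerator: 1000 = 1000 + j0
Denominator: (j493)^2 + 746(j493) + 10965 = -232084 + j367778
|N| = √(1000² + 0²) ≈ 1000, ∠N ≈ 0.00°
|D| = √(232084² + 367778²) ≈ 4.3488e+05, ∠D ≈ 122.25°
|G| = 1000 / 4.3488e+05 ≈ 0.0022995
Gain = 20 log₁₀(0.0022995) ≈ -52.77 dB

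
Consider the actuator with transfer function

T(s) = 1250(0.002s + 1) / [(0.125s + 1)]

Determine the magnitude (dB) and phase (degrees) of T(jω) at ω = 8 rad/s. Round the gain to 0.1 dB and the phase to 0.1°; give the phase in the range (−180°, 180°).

58.9 dB, -44.1°

At ω = 8 rad/s:
zero (1 + j8·0.002) = 1 + j0.016 → |·| ≈ 1.0001, ∠ ≈ 0.92°
pole (1 + j8·0.125) = 1 + j1 → |·| ≈ 1.4142, ∠ ≈ 45.00°
|T| = 1250 · 1.0001 / (1.4142) ≈ 883.98
Gain = 20 log₁₀(883.98) ≈ 58.93 dB
∠T = (0.92°) − (45.00°) = -44.08°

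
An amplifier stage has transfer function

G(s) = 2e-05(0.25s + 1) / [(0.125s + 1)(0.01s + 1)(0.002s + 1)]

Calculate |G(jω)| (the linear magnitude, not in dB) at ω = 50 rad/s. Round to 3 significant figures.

3.53e-05

At ω = 50 rad/s:
zero (1 + j50·0.25) = 1 + j12.5 → |·| ≈ 12.54, ∠ ≈ 85.43°
pole (1 + j50·0.125) = 1 + j6.25 → |·| ≈ 6.3295, ∠ ≈ 80.91°
pole (1 + j50·0.01) = 1 + j0.5 → |·| ≈ 1.118, ∠ ≈ 26.57°
pole (1 + j50·0.002) = 1 + j0.1 → |·| ≈ 1.005, ∠ ≈ 5.71°
|G| = 2e-05 · 12.54 / (6.3295 · 1.118 · 1.005) ≈ 3.5266e-05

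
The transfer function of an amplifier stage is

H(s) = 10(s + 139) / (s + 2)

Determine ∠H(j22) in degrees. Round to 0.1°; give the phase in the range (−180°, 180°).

-75.8°

At s = jω = j22:
zero (s+139): 139 + j22 → |·| = √(139²+22²) = √19805 ≈ 140.73, ∠ = arctan(22/139) ≈ 8.99°
pole (s+2): 2 + j22 → |·| = √(2²+22²) = √488 ≈ 22.091, ∠ = arctan(22/2) ≈ 84.81°
∠H = 8.99° − 84.81° = -75.82°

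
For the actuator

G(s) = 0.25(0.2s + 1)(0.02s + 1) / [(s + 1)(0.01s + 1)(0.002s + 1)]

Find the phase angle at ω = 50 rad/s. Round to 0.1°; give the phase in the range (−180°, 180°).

8.2°

At ω = 50 rad/s:
zero (1 + j50·0.2) = 1 + j10 → |·| ≈ 10.05, ∠ ≈ 84.29°
zero (1 + j50·0.02) = 1 + j1 → |·| ≈ 1.4142, ∠ ≈ 45.00°
pole (1 + j50·1) = 1 + j50 → |·| ≈ 50.01, ∠ ≈ 88.85°
pole (1 + j50·0.01) = 1 + j0.5 → |·| ≈ 1.118, ∠ ≈ 26.57°
pole (1 + j50·0.002) = 1 + j0.1 → |·| ≈ 1.005, ∠ ≈ 5.71°
∠G = (84.29° + 45.00°) − (88.85° + 26.57° + 5.71°) = 8.16°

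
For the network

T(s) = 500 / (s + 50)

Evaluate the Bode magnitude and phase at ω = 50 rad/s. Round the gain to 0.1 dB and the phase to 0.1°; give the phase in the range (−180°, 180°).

17.0 dB, -45.0°

At s = jω = j50:
pole (s+50): 50 + j50 → |·| = √(50²+50²) = √5000 ≈ 70.711, ∠ = arctan(50/50) ≈ 45.00°
|T| = 500 / 70.711 ≈ 7.071
Gain = 20 log₁₀(7.071) ≈ 16.99 dB
∠T = 0.00° − 45.00° = -45.00°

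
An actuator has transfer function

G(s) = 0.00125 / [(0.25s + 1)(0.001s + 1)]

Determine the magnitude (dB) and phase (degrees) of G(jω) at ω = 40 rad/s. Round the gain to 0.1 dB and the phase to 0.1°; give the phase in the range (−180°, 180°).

At ω = 40 rad/s:
pole (1 + j40·0.25) = 1 + j10 → |·| ≈ 10.05, ∠ ≈ 84.29°
pole (1 + j40·0.001) = 1 + j0.04 → |·| ≈ 1.0008, ∠ ≈ 2.29°
|G| = 0.00125 · 1 / (10.05 · 1.0008) ≈ 0.00012428
Gain = 20 log₁₀(0.00012428) ≈ -78.11 dB
∠G = (0°) − (84.29° + 2.29°) = -86.58°

-78.1 dB, -86.6°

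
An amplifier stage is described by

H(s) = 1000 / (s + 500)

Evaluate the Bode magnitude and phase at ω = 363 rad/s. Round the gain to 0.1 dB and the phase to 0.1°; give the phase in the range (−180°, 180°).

At s = jω = j363:
pole (s+500): 500 + j363 → |·| = √(500²+363²) = √381769 ≈ 617.87, ∠ = arctan(363/500) ≈ 35.98°
|H| = 1000 / 617.87 ≈ 1.6185
Gain = 20 log₁₀(1.6185) ≈ 4.18 dB
∠H = 0.00° − 35.98° = -35.98°

4.2 dB, -36.0°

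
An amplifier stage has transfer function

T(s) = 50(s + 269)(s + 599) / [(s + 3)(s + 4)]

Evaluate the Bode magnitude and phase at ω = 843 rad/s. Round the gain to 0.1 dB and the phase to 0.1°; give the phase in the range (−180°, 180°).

At s = jω = j843:
zero (s+269): 269 + j843 → |·| = √(269²+843²) = √783010 ≈ 884.88, ∠ = arctan(843/269) ≈ 72.30°
zero (s+599): 599 + j843 → |·| = √(599²+843²) = √1069450 ≈ 1034.1, ∠ = arctan(843/599) ≈ 54.60°
pole (s+3): 3 + j843 → |·| = √(3²+843²) = √710658 ≈ 843.01, ∠ = arctan(843/3) ≈ 89.80°
pole (s+4): 4 + j843 → |·| = √(4²+843²) = √710665 ≈ 843.01, ∠ = arctan(843/4) ≈ 89.73°
|T| = 50 · 9.1505e+05 / 7.1067e+05 ≈ 64.379
Gain = 20 log₁₀(64.379) ≈ 36.17 dB
∠T = 126.90° − 179.53° = -52.63°

36.2 dB, -52.6°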